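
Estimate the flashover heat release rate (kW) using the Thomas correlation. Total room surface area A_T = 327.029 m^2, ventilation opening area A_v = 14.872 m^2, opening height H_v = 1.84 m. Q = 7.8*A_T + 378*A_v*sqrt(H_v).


7.8*A_T = 2550.8
sqrt(H_v) = 1.3565
378*A_v*sqrt(H_v) = 7625.5
Q = 2550.8 + 7625.5 = 10176 kW

10176 kW


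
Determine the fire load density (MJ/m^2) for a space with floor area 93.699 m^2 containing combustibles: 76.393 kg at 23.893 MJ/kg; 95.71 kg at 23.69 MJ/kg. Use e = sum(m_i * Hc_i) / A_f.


Total energy = 76.393*23.893 + 95.71*23.69
= 1825.258 + 2267.370
= 4092.628 MJ
e = 4092.628 / 93.699 = 43.678 MJ/m^2

43.678 MJ/m^2


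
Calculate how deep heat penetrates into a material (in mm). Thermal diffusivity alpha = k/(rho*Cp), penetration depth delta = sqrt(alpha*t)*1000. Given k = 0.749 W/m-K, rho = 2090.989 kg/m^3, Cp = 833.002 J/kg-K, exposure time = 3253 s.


alpha = 0.749 / (2090.989 * 833.002) = 4.3002e-07 m^2/s
alpha * t = 0.0013988
delta = sqrt(0.0013988) * 1000 = 37.401 mm

37.401 mm


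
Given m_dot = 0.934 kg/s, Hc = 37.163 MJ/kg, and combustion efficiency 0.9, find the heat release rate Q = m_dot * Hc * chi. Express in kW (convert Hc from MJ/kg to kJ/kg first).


Hc = 37.163 MJ/kg = 37.163 * 1000 kJ/kg = 37163 kJ/kg
Q = 0.934 kg/s * 37163 kJ/kg * 0.9 = 31239 kW

31239 kW


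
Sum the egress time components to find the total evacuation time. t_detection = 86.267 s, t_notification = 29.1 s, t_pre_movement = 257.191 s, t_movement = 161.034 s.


Total = 86.267 + 29.1 + 257.191 + 161.034 = 533.592 s

533.592 s


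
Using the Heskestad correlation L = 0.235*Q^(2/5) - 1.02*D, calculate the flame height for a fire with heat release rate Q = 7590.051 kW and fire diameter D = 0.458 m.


Q^(2/5) = 35.653
0.235 * Q^(2/5) = 8.3785
1.02 * D = 0.46716
L = 7.9113 m

7.9113 m


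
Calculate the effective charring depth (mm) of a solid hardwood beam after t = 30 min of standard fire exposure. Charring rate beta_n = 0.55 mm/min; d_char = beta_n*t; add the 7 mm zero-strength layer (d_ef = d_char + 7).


d_char = 0.55 * 30 = 16.5 mm
d_ef = 16.5 + 1.0*7 = 23.5 mm

23.5 mm


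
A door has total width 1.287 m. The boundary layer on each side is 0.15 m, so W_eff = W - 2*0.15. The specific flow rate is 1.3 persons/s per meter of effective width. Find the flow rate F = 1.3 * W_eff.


W_eff = 1.287 - 0.30 = 0.987 m
F = 1.3 * 0.987 = 1.2831 persons/s

1.2831 persons/s


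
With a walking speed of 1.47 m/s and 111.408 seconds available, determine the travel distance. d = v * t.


d = 1.47 * 111.408 = 163.77 m

163.77 m


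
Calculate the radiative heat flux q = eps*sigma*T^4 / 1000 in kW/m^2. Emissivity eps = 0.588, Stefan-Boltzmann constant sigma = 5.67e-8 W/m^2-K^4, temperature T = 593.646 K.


T^4 = 1.2420e+11
q = 0.588 * 5.67e-8 * 1.2420e+11 / 1000 = 4.1407 kW/m^2

4.1407 kW/m^2


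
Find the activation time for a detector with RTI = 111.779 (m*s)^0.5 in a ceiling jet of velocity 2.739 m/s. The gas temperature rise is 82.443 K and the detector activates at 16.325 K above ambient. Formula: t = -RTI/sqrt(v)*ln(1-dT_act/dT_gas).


dT_act/dT_gas = 0.19802
ln(1 - 0.19802) = -0.22067
t = -111.779 / sqrt(2.739) * -0.22067 = 14.904 s

14.904 s


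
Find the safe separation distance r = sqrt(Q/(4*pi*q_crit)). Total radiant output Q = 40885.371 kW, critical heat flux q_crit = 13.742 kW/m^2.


4*pi*q_crit = 172.69
Q/(4*pi*q_crit) = 236.76
r = sqrt(236.76) = 15.387 m

15.387 m


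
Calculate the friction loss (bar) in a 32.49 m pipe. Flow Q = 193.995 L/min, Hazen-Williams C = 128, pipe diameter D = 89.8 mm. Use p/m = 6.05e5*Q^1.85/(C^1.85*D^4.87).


Q^1.85 = 17077
C^1.85 = 7913.0
D^4.87 = 3.2543e+09
p/m = 0.00040121 bar/m
p_total = 0.00040121 * 32.49 = 0.013035 bar

0.013035 bar


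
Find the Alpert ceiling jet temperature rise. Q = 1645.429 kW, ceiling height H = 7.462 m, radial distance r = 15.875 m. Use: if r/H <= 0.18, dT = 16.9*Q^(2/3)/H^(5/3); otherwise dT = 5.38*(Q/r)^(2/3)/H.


r/H = 15.875 / 7.462 = 2.1274
r/H > 0.18, so dT = 5.38*(Q/r)^(2/3)/H
Q/r = 103.65
(Q/r)^(2/3) = 22.065
dT = 5.38 * 22.065 / 7.462 = 15.909 K

15.909 K


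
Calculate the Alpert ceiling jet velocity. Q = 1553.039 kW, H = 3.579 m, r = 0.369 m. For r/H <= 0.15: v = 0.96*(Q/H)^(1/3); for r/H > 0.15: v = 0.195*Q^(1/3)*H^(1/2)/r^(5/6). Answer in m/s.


r/H = 0.369 / 3.579 = 0.10310
r/H <= 0.15, so v = 0.96*(Q/H)^(1/3)
Q/H = 433.93
(Q/H)^(1/3) = 7.5708
v = 0.96 * 7.5708 = 7.2679 m/s

7.2679 m/s


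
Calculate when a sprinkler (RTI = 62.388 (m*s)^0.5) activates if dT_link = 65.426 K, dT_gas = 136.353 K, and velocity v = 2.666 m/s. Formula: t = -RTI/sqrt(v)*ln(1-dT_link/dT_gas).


dT_link/dT_gas = 0.47983
ln(1 - 0.47983) = -0.65360
t = -62.388 / sqrt(2.666) * -0.65360 = 24.974 s

24.974 s


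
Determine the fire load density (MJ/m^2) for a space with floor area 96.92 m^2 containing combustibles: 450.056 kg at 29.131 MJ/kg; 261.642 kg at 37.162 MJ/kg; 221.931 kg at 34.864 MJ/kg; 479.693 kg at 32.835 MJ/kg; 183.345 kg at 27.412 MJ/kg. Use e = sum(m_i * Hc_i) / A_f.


Total energy = 450.056*29.131 + 261.642*37.162 + 221.931*34.864 + 479.693*32.835 + 183.345*27.412
= 13110.58 + 9723.140 + 7737.402 + 15750.72 + 5025.853
= 51347.70 MJ
e = 51347.70 / 96.92 = 529.79 MJ/m^2

529.79 MJ/m^2


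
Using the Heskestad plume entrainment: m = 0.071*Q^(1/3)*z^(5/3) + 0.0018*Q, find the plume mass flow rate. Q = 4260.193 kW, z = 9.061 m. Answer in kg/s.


Q^(1/3) = 16.211
z^(5/3) = 39.382
First term = 0.071 * 16.211 * 39.382 = 45.327
Second term = 0.0018 * 4260.193 = 7.6683
m = 52.996 kg/s

52.996 kg/s


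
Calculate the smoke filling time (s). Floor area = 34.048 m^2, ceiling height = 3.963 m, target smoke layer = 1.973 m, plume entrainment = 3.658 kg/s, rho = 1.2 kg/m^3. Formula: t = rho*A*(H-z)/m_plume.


H - z = 1.99 m
t = 1.2 * 34.048 * 1.99 / 3.658 = 22.227 s

22.227 s


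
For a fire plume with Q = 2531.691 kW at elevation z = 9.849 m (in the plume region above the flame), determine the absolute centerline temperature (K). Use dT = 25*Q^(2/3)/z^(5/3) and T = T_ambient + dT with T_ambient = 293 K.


Q^(2/3) = 185.75
z^(5/3) = 45.254
dT = 25 * 185.75 / 45.254 = 102.62 K
T = 293 + 102.62 = 395.62 K

395.62 K


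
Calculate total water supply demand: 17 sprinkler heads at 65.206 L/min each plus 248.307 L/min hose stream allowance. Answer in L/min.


Sprinkler demand = 17 * 65.206 = 1108.502 L/min
Total = 1108.502 + 248.307 = 1356.809 L/min

1356.809 L/min


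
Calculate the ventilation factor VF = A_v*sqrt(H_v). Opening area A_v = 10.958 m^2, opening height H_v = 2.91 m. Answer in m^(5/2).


sqrt(H_v) = 1.7059
VF = 10.958 * 1.7059 = 18.693 m^(5/2)

18.693 m^(5/2)


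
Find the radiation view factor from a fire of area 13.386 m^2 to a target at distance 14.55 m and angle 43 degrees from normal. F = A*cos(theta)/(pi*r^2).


cos(43 deg) = 0.73135
pi*r^2 = 665.08
F = 13.386 * 0.73135 / 665.08 = 0.014720

0.014720


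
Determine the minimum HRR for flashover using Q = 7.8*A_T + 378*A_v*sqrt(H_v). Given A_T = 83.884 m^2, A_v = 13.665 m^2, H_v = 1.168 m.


7.8*A_T = 654.30
sqrt(H_v) = 1.0807
378*A_v*sqrt(H_v) = 5582.4
Q = 654.30 + 5582.4 = 6236.7 kW

6236.7 kW


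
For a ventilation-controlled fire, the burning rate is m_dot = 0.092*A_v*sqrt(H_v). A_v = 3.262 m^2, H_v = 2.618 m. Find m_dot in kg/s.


sqrt(H_v) = 1.6180
m_dot = 0.092 * 3.262 * 1.6180 = 0.48558 kg/s

0.48558 kg/s


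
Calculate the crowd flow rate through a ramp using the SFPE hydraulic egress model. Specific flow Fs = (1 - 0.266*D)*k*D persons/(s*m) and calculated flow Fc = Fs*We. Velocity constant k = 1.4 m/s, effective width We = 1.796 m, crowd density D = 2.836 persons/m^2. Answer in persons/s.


1 - 0.266*D = 1 - 0.266*2.836 = 0.24562
Fs = 0.24562 * 1.4 * 2.836 = 0.97523 persons/(s*m)
Fc = 0.97523 * 1.796 = 1.7515 persons/s

1.7515 persons/s


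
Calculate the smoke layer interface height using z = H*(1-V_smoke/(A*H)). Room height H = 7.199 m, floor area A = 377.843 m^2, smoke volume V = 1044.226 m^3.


V/(A*H) = 0.38389
1 - 0.38389 = 0.61611
z = 7.199 * 0.61611 = 4.4353 m

4.4353 m


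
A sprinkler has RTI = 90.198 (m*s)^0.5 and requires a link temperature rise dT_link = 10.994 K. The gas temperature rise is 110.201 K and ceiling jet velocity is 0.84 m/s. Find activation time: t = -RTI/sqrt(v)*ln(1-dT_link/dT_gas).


dT_link/dT_gas = 0.099763
ln(1 - 0.099763) = -0.10510
t = -90.198 / sqrt(0.84) * -0.10510 = 10.343 s

10.343 s


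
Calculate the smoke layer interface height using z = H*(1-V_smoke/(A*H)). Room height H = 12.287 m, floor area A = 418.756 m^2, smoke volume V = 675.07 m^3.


V/(A*H) = 0.13120
1 - 0.13120 = 0.86880
z = 12.287 * 0.86880 = 10.675 m

10.675 m


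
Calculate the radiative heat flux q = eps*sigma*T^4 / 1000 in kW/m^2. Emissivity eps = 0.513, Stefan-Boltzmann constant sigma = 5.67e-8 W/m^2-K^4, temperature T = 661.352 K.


T^4 = 1.9131e+11
q = 0.513 * 5.67e-8 * 1.9131e+11 / 1000 = 5.5646 kW/m^2

5.5646 kW/m^2


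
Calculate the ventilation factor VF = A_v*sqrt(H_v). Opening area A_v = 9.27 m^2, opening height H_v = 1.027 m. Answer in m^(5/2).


sqrt(H_v) = 1.0134
VF = 9.27 * 1.0134 = 9.3943 m^(5/2)

9.3943 m^(5/2)


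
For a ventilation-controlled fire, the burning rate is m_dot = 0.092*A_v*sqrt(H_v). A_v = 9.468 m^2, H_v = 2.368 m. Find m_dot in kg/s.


sqrt(H_v) = 1.5388
m_dot = 0.092 * 9.468 * 1.5388 = 1.3404 kg/s

1.3404 kg/s


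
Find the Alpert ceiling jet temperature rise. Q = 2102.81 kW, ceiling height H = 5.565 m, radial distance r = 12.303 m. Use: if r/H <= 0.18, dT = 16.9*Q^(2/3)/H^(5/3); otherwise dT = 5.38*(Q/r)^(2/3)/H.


r/H = 12.303 / 5.565 = 2.2108
r/H > 0.18, so dT = 5.38*(Q/r)^(2/3)/H
Q/r = 170.92
(Q/r)^(2/3) = 30.798
dT = 5.38 * 30.798 / 5.565 = 29.774 K

29.774 K


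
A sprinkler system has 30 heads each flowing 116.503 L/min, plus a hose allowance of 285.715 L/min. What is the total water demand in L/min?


Sprinkler demand = 30 * 116.503 = 3495.09 L/min
Total = 3495.09 + 285.715 = 3780.805 L/min

3780.805 L/min


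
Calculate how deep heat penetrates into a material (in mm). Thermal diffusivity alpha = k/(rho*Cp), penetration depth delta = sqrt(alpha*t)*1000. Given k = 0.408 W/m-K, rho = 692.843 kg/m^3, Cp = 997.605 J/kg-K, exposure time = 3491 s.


alpha = 0.408 / (692.843 * 997.605) = 5.9029e-07 m^2/s
alpha * t = 0.0020607
delta = sqrt(0.0020607) * 1000 = 45.395 mm

45.395 mm


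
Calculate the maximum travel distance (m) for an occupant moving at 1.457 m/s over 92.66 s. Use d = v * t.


d = 1.457 * 92.66 = 135.01 m

135.01 m


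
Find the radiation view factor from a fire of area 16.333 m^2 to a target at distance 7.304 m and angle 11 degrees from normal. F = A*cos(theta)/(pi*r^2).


cos(11 deg) = 0.98163
pi*r^2 = 167.60
F = 16.333 * 0.98163 / 167.60 = 0.095662

0.095662


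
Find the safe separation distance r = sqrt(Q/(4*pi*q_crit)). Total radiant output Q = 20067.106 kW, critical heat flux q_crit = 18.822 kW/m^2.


4*pi*q_crit = 236.52
Q/(4*pi*q_crit) = 84.842
r = sqrt(84.842) = 9.2110 m

9.2110 m


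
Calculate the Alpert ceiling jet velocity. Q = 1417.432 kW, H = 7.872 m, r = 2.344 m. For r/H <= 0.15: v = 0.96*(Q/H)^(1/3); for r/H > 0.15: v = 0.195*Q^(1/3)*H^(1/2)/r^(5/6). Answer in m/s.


r/H = 2.344 / 7.872 = 0.29776
r/H > 0.15, so v = 0.195*Q^(1/3)*H^(1/2)/r^(5/6)
Q^(1/3) = 11.233
H^(1/2) = 2.8057
r^(5/6) = 2.0338
v = 0.195 * 11.233 * 2.8057 / 2.0338 = 3.0219 m/s

3.0219 m/s


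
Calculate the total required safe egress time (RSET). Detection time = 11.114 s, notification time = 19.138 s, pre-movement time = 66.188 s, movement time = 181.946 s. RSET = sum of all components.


Total = 11.114 + 19.138 + 66.188 + 181.946 = 278.386 s

278.386 s


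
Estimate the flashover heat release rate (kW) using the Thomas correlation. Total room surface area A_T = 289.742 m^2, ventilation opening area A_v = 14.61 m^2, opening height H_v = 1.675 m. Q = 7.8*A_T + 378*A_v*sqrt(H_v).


7.8*A_T = 2260.0
sqrt(H_v) = 1.2942
378*A_v*sqrt(H_v) = 7147.4
Q = 2260.0 + 7147.4 = 9407.4 kW

9407.4 kW


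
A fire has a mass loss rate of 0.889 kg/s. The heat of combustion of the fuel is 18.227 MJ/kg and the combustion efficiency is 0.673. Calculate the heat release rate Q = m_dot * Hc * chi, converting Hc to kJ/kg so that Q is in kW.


Hc = 18.227 MJ/kg = 18.227 * 1000 kJ/kg = 18227 kJ/kg
Q = 0.889 kg/s * 18227 kJ/kg * 0.673 = 10905 kW

10905 kW


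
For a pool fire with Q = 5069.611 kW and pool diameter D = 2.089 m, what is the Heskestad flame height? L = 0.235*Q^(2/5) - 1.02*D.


Q^(2/5) = 30.338
0.235 * Q^(2/5) = 7.1295
1.02 * D = 2.1308
L = 4.9987 m

4.9987 m


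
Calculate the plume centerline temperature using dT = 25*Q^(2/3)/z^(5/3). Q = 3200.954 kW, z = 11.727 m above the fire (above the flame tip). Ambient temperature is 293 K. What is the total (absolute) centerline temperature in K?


Q^(2/3) = 217.20
z^(5/3) = 60.531
dT = 25 * 217.20 / 60.531 = 89.705 K
T = 293 + 89.705 = 382.70 K

382.70 K


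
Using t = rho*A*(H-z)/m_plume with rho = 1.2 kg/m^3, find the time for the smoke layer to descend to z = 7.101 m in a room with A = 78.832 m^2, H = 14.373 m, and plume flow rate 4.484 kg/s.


H - z = 7.272 m
t = 1.2 * 78.832 * 7.272 / 4.484 = 153.42 s

153.42 s


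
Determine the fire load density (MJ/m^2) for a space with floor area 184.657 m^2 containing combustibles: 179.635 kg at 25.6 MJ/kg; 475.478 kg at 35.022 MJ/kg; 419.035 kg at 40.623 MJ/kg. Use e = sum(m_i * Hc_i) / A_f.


Total energy = 179.635*25.6 + 475.478*35.022 + 419.035*40.623
= 4598.656 + 16652.19 + 17022.46
= 38273.31 MJ
e = 38273.31 / 184.657 = 207.27 MJ/m^2

207.27 MJ/m^2


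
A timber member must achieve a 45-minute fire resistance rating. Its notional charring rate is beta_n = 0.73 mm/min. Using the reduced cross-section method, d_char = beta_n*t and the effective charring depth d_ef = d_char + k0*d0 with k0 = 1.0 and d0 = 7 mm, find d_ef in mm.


d_char = 0.73 * 45 = 32.85 mm
d_ef = 32.85 + 1.0*7 = 39.85 mm

39.85 mm


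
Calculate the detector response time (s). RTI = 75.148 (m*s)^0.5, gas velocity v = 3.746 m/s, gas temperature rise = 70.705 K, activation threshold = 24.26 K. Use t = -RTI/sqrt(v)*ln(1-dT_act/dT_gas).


dT_act/dT_gas = 0.34312
ln(1 - 0.34312) = -0.42025
t = -75.148 / sqrt(3.746) * -0.42025 = 16.317 s

16.317 s


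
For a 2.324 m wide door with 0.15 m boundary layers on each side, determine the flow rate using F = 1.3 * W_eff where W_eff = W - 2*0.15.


W_eff = 2.324 - 0.30 = 2.024 m
F = 1.3 * 2.024 = 2.6312 persons/s

2.6312 persons/s


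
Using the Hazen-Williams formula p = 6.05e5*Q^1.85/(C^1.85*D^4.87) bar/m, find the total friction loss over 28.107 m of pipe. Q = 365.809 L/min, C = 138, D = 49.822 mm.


Q^1.85 = 55210
C^1.85 = 9094.4
D^4.87 = 1.8469e+08
p/m = 0.019887 bar/m
p_total = 0.019887 * 28.107 = 0.55895 bar

0.55895 bar


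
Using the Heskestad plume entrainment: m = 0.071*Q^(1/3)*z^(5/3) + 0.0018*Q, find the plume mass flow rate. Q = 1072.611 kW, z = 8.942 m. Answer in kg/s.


Q^(1/3) = 10.236
z^(5/3) = 38.523
First term = 0.071 * 10.236 * 38.523 = 27.998
Second term = 0.0018 * 1072.611 = 1.9307
m = 29.929 kg/s

29.929 kg/s


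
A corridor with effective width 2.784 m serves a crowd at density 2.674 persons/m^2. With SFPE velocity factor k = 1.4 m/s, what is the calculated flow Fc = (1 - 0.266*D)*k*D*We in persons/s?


1 - 0.266*D = 1 - 0.266*2.674 = 0.28872
Fs = 0.28872 * 1.4 * 2.674 = 1.0808 persons/(s*m)
Fc = 1.0808 * 2.784 = 3.0091 persons/s

3.0091 persons/s


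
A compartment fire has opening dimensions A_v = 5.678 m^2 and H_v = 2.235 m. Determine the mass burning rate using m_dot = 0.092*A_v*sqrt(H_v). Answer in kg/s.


sqrt(H_v) = 1.4950
m_dot = 0.092 * 5.678 * 1.4950 = 0.78095 kg/s

0.78095 kg/s


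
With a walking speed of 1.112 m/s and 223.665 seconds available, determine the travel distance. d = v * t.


d = 1.112 * 223.665 = 248.72 m

248.72 m


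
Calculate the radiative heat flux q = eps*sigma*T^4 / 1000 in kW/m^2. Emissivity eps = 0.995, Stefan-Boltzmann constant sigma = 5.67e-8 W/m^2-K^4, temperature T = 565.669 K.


T^4 = 1.0239e+11
q = 0.995 * 5.67e-8 * 1.0239e+11 / 1000 = 5.7764 kW/m^2

5.7764 kW/m^2


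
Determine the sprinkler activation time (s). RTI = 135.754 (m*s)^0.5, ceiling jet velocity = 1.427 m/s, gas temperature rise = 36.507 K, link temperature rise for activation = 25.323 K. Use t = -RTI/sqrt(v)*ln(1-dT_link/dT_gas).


dT_link/dT_gas = 0.69365
ln(1 - 0.69365) = -1.1830
t = -135.754 / sqrt(1.427) * -1.1830 = 134.44 s

134.44 s


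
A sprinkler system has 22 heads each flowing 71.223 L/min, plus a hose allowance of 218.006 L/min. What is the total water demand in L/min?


Sprinkler demand = 22 * 71.223 = 1566.906 L/min
Total = 1566.906 + 218.006 = 1784.912 L/min

1784.912 L/min


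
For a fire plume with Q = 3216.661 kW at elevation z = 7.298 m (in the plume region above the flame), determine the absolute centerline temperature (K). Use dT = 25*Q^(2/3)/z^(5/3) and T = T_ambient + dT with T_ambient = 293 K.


Q^(2/3) = 217.91
z^(5/3) = 27.458
dT = 25 * 217.91 / 27.458 = 198.40 K
T = 293 + 198.40 = 491.40 K

491.40 K


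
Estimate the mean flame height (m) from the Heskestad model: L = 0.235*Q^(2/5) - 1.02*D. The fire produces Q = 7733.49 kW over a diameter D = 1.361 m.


Q^(2/5) = 35.921
0.235 * Q^(2/5) = 8.4415
1.02 * D = 1.3882
L = 7.0532 m

7.0532 m


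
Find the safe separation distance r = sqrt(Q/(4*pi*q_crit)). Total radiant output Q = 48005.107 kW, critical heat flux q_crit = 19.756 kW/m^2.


4*pi*q_crit = 248.26
Q/(4*pi*q_crit) = 193.37
r = sqrt(193.37) = 13.906 m

13.906 m


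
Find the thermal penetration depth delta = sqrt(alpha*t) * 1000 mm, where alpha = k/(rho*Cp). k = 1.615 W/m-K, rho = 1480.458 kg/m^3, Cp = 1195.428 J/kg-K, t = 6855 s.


alpha = 1.615 / (1480.458 * 1195.428) = 9.1254e-07 m^2/s
alpha * t = 0.0062555
delta = sqrt(0.0062555) * 1000 = 79.092 mm

79.092 mm


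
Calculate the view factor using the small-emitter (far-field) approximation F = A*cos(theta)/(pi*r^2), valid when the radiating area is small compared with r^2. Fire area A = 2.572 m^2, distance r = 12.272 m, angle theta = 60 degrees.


cos(60 deg) = 0.5
pi*r^2 = 473.13
F = 2.572 * 0.5 / 473.13 = 0.0027181

0.0027181


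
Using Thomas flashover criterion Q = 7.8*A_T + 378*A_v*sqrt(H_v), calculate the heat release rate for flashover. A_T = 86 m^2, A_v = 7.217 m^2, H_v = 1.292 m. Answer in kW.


7.8*A_T = 670.8
sqrt(H_v) = 1.1367
378*A_v*sqrt(H_v) = 3100.8
Q = 670.8 + 3100.8 = 3771.6 kW

3771.6 kW


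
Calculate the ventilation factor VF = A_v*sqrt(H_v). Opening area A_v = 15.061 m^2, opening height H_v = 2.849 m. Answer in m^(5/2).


sqrt(H_v) = 1.6879
VF = 15.061 * 1.6879 = 25.421 m^(5/2)

25.421 m^(5/2)


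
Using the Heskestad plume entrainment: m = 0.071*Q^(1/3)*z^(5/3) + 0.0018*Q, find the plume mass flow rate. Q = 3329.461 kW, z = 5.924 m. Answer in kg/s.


Q^(1/3) = 14.932
z^(5/3) = 19.395
First term = 0.071 * 14.932 * 19.395 = 20.562
Second term = 0.0018 * 3329.461 = 5.9930
m = 26.555 kg/s

26.555 kg/s


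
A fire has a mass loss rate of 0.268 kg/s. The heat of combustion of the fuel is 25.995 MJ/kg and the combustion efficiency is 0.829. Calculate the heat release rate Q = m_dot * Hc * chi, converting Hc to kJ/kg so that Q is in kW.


Hc = 25.995 MJ/kg = 25.995 * 1000 kJ/kg = 25995 kJ/kg
Q = 0.268 kg/s * 25995 kJ/kg * 0.829 = 5775.4 kW

5775.4 kW


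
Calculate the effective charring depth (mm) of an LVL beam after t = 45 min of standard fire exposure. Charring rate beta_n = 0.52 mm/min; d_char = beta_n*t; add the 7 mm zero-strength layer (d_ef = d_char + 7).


d_char = 0.52 * 45 = 23.4 mm
d_ef = 23.4 + 1.0*7 = 30.4 mm

30.4 mm


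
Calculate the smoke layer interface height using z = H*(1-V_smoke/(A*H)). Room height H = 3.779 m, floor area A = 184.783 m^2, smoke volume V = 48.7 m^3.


V/(A*H) = 0.069741
1 - 0.069741 = 0.93026
z = 3.779 * 0.93026 = 3.5154 m

3.5154 m


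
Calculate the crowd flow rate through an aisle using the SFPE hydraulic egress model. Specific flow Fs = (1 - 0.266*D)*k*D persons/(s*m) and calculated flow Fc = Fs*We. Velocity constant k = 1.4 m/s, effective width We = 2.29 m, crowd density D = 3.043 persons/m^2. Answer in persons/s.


1 - 0.266*D = 1 - 0.266*3.043 = 0.19056
Fs = 0.19056 * 1.4 * 3.043 = 0.81183 persons/(s*m)
Fc = 0.81183 * 2.29 = 1.8591 persons/s

1.8591 persons/s


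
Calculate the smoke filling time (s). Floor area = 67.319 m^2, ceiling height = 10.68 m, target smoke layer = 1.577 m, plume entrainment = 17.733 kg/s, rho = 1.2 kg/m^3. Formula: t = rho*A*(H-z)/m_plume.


H - z = 9.103 m
t = 1.2 * 67.319 * 9.103 / 17.733 = 41.469 s

41.469 s


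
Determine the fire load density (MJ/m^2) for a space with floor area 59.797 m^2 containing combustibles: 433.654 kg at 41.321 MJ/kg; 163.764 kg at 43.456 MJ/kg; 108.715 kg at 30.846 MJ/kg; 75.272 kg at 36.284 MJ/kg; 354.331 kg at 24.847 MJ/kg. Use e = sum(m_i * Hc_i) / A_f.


Total energy = 433.654*41.321 + 163.764*43.456 + 108.715*30.846 + 75.272*36.284 + 354.331*24.847
= 17919.02 + 7116.528 + 3353.423 + 2731.169 + 8804.062
= 39924.20 MJ
e = 39924.20 / 59.797 = 667.66 MJ/m^2

667.66 MJ/m^2


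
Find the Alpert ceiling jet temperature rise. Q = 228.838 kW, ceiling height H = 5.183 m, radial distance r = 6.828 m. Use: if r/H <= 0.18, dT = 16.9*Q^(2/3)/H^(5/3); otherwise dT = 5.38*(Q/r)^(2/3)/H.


r/H = 6.828 / 5.183 = 1.3174
r/H > 0.18, so dT = 5.38*(Q/r)^(2/3)/H
Q/r = 33.515
(Q/r)^(2/3) = 10.395
dT = 5.38 * 10.395 / 5.183 = 10.790 K

10.790 K


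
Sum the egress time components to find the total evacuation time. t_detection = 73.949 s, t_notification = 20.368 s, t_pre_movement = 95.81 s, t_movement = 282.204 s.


Total = 73.949 + 20.368 + 95.81 + 282.204 = 472.331 s

472.331 s


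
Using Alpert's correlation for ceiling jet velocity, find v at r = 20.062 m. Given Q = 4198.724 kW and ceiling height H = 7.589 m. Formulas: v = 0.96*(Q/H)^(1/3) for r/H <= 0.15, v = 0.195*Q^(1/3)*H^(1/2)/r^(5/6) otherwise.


r/H = 20.062 / 7.589 = 2.6436
r/H > 0.15, so v = 0.195*Q^(1/3)*H^(1/2)/r^(5/6)
Q^(1/3) = 16.133
H^(1/2) = 2.7548
r^(5/6) = 12.171
v = 0.195 * 16.133 * 2.7548 / 12.171 = 0.71207 m/s

0.71207 m/s


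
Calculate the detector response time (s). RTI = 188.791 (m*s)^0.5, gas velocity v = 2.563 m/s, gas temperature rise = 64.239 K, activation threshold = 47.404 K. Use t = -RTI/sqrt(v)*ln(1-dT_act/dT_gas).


dT_act/dT_gas = 0.73793
ln(1 - 0.73793) = -1.3392
t = -188.791 / sqrt(2.563) * -1.3392 = 157.92 s

157.92 s


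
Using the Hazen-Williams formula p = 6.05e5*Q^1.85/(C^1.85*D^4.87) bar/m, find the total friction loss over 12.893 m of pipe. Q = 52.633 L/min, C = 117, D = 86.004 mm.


Q^1.85 = 1528.7
C^1.85 = 6701.1
D^4.87 = 2.6370e+09
p/m = 5.2340e-05 bar/m
p_total = 5.2340e-05 * 12.893 = 0.00067482 bar

0.00067482 bar


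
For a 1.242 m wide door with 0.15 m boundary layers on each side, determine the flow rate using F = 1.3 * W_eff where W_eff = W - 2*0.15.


W_eff = 1.242 - 0.30 = 0.942 m
F = 1.3 * 0.942 = 1.2246 persons/s

1.2246 persons/s


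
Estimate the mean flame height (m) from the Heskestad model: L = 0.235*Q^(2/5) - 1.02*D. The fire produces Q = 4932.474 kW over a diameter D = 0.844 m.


Q^(2/5) = 30.007
0.235 * Q^(2/5) = 7.0517
1.02 * D = 0.86088
L = 6.1908 m

6.1908 m


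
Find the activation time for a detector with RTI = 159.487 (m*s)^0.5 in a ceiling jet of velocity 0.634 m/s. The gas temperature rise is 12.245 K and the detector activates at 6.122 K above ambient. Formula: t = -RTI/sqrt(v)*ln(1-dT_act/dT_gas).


dT_act/dT_gas = 0.49996
ln(1 - 0.49996) = -0.69307
t = -159.487 / sqrt(0.634) * -0.69307 = 138.82 s

138.82 s


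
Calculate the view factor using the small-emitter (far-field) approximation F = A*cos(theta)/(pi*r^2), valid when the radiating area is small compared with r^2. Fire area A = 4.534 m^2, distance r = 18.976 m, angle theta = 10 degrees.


cos(10 deg) = 0.98481
pi*r^2 = 1131.3
F = 4.534 * 0.98481 / 1131.3 = 0.0039471

0.0039471


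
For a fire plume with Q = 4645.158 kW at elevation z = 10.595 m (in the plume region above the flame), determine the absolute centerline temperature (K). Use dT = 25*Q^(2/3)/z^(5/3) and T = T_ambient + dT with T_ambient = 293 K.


Q^(2/3) = 278.40
z^(5/3) = 51.109
dT = 25 * 278.40 / 51.109 = 136.18 K
T = 293 + 136.18 = 429.18 K

429.18 K


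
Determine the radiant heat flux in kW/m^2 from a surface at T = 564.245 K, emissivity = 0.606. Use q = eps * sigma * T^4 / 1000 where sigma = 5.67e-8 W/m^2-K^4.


T^4 = 1.0136e+11
q = 0.606 * 5.67e-8 * 1.0136e+11 / 1000 = 3.4828 kW/m^2

3.4828 kW/m^2


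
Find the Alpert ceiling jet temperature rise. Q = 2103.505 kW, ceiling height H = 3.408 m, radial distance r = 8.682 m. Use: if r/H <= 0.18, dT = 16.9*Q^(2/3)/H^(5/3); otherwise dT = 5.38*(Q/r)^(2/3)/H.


r/H = 8.682 / 3.408 = 2.5475
r/H > 0.18, so dT = 5.38*(Q/r)^(2/3)/H
Q/r = 242.28
(Q/r)^(2/3) = 38.864
dT = 5.38 * 38.864 / 3.408 = 61.352 K

61.352 K


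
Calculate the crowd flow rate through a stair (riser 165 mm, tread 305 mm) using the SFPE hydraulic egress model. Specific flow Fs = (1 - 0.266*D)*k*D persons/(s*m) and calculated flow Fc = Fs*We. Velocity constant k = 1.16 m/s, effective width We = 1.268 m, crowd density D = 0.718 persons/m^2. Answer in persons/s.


1 - 0.266*D = 1 - 0.266*0.718 = 0.80901
Fs = 0.80901 * 1.16 * 0.718 = 0.67381 persons/(s*m)
Fc = 0.67381 * 1.268 = 0.85439 persons/s

0.85439 persons/s


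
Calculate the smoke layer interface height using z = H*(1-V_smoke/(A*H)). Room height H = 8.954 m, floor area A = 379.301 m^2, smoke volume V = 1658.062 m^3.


V/(A*H) = 0.48820
1 - 0.48820 = 0.51180
z = 8.954 * 0.51180 = 4.5826 m

4.5826 m


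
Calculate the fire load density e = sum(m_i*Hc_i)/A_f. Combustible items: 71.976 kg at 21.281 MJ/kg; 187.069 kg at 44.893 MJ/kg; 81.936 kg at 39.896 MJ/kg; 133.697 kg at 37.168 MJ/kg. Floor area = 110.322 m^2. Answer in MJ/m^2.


Total energy = 71.976*21.281 + 187.069*44.893 + 81.936*39.896 + 133.697*37.168
= 1531.721 + 8398.089 + 3268.919 + 4969.250
= 18167.98 MJ
e = 18167.98 / 110.322 = 164.68 MJ/m^2

164.68 MJ/m^2


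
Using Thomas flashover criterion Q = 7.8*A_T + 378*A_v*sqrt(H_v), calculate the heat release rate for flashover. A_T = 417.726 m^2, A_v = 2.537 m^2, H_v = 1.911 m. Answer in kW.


7.8*A_T = 3258.3
sqrt(H_v) = 1.3824
378*A_v*sqrt(H_v) = 1325.7
Q = 3258.3 + 1325.7 = 4584.0 kW

4584.0 kW


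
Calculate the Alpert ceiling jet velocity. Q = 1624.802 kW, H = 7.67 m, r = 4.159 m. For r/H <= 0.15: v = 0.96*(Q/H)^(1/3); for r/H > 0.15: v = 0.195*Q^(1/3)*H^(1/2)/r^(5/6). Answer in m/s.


r/H = 4.159 / 7.67 = 0.54224
r/H > 0.15, so v = 0.195*Q^(1/3)*H^(1/2)/r^(5/6)
Q^(1/3) = 11.756
H^(1/2) = 2.7695
r^(5/6) = 3.2796
v = 0.195 * 11.756 * 2.7695 / 3.2796 = 1.9359 m/s

1.9359 m/s


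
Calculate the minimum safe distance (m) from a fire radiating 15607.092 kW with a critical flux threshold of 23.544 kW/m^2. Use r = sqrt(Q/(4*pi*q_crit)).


4*pi*q_crit = 295.86
Q/(4*pi*q_crit) = 52.751
r = sqrt(52.751) = 7.2630 m

7.2630 m


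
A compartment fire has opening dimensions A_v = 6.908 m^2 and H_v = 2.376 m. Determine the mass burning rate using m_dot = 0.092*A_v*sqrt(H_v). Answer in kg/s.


sqrt(H_v) = 1.5414
m_dot = 0.092 * 6.908 * 1.5414 = 0.97963 kg/s

0.97963 kg/s


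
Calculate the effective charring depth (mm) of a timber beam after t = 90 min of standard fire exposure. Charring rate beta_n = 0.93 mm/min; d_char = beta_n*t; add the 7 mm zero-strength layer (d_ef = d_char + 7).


d_char = 0.93 * 90 = 83.7 mm
d_ef = 83.7 + 1.0*7 = 90.7 mm

90.7 mm


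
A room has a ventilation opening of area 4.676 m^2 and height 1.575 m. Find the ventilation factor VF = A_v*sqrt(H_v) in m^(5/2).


sqrt(H_v) = 1.2550
VF = 4.676 * 1.2550 = 5.8683 m^(5/2)

5.8683 m^(5/2)


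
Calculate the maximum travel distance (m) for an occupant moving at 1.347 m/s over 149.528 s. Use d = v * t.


d = 1.347 * 149.528 = 201.41 m

201.41 m


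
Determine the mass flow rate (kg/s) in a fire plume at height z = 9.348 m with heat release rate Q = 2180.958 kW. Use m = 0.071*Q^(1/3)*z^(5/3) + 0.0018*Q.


Q^(1/3) = 12.968
z^(5/3) = 41.482
First term = 0.071 * 12.968 * 41.482 = 38.195
Second term = 0.0018 * 2180.958 = 3.9257
m = 42.121 kg/s

42.121 kg/s


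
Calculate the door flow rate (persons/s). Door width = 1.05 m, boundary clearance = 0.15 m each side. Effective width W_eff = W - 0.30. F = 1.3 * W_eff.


W_eff = 1.05 - 0.30 = 0.75 m
F = 1.3 * 0.75 = 0.975 persons/s

0.975 persons/s


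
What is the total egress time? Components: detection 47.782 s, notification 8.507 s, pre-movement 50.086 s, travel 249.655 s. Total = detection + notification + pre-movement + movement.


Total = 47.782 + 8.507 + 50.086 + 249.655 = 356.03 s

356.03 s


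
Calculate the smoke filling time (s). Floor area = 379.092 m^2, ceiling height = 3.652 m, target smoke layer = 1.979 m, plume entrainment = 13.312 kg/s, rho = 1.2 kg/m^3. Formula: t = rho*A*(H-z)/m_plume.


H - z = 1.673 m
t = 1.2 * 379.092 * 1.673 / 13.312 = 57.171 s

57.171 s


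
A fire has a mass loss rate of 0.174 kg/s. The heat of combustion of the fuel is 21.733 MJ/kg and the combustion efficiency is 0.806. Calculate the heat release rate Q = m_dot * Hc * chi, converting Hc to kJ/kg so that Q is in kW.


Hc = 21.733 MJ/kg = 21.733 * 1000 kJ/kg = 21733 kJ/kg
Q = 0.174 kg/s * 21733 kJ/kg * 0.806 = 3047.9 kW

3047.9 kW


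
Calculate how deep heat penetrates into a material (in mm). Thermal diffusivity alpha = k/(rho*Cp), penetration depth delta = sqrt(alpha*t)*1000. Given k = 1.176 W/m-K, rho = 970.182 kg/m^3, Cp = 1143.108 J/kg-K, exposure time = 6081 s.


alpha = 1.176 / (970.182 * 1143.108) = 1.0604e-06 m^2/s
alpha * t = 0.0064482
delta = sqrt(0.0064482) * 1000 = 80.301 mm

80.301 mm


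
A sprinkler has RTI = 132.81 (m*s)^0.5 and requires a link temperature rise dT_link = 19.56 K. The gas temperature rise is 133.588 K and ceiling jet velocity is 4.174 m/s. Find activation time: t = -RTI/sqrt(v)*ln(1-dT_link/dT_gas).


dT_link/dT_gas = 0.14642
ln(1 - 0.14642) = -0.15832
t = -132.81 / sqrt(4.174) * -0.15832 = 10.292 s

10.292 s


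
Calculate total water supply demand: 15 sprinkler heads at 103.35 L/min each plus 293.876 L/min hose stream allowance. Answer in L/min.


Sprinkler demand = 15 * 103.35 = 1550.25 L/min
Total = 1550.25 + 293.876 = 1844.126 L/min

1844.126 L/min


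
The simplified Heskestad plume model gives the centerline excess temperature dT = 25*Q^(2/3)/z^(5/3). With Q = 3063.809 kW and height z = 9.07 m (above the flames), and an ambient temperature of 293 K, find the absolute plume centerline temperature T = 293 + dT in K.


Q^(2/3) = 210.95
z^(5/3) = 39.447
dT = 25 * 210.95 / 39.447 = 133.69 K
T = 293 + 133.69 = 426.69 K

426.69 K


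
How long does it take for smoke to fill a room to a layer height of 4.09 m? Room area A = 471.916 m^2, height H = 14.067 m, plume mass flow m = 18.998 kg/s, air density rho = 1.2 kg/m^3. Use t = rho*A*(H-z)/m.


H - z = 9.977 m
t = 1.2 * 471.916 * 9.977 / 18.998 = 297.40 s

297.40 s


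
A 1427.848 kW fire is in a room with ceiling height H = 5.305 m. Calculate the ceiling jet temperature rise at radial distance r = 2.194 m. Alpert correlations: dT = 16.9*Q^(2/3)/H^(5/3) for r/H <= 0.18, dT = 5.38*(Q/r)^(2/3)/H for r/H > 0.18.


r/H = 2.194 / 5.305 = 0.41357
r/H > 0.18, so dT = 5.38*(Q/r)^(2/3)/H
Q/r = 650.80
(Q/r)^(2/3) = 75.098
dT = 5.38 * 75.098 / 5.305 = 76.160 K

76.160 K


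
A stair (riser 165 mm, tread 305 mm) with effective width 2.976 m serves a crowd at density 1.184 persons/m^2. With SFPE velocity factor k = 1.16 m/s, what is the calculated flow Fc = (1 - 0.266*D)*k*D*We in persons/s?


1 - 0.266*D = 1 - 0.266*1.184 = 0.68506
Fs = 0.68506 * 1.16 * 1.184 = 0.94088 persons/(s*m)
Fc = 0.94088 * 2.976 = 2.8001 persons/s

2.8001 persons/s


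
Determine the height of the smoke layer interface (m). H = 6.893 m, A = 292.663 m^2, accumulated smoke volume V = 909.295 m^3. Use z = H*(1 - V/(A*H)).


V/(A*H) = 0.45074
1 - 0.45074 = 0.54926
z = 6.893 * 0.54926 = 3.7860 m

3.7860 m


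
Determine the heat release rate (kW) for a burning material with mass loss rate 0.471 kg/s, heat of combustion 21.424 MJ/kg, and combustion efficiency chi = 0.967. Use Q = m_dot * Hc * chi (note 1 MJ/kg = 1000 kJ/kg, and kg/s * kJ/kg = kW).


Hc = 21.424 MJ/kg = 21.424 * 1000 kJ/kg = 21424 kJ/kg
Q = 0.471 kg/s * 21424 kJ/kg * 0.967 = 9757.7 kW

9757.7 kW


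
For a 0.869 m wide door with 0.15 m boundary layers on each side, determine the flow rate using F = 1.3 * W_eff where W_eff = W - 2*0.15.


W_eff = 0.869 - 0.30 = 0.569 m
F = 1.3 * 0.569 = 0.73970 persons/s

0.73970 persons/s


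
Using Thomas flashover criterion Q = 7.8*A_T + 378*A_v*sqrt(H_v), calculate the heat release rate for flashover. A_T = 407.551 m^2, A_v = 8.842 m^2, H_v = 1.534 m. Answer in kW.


7.8*A_T = 3178.9
sqrt(H_v) = 1.2385
378*A_v*sqrt(H_v) = 4139.6
Q = 3178.9 + 4139.6 = 7318.5 kW

7318.5 kW


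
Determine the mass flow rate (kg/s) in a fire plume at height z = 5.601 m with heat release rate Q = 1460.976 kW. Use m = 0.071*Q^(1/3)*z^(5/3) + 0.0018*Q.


Q^(1/3) = 11.347
z^(5/3) = 17.665
First term = 0.071 * 11.347 * 17.665 = 14.231
Second term = 0.0018 * 1460.976 = 2.6298
m = 16.861 kg/s

16.861 kg/s


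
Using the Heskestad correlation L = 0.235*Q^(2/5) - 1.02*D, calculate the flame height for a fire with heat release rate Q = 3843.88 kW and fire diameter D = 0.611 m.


Q^(2/5) = 27.159
0.235 * Q^(2/5) = 6.3823
1.02 * D = 0.62322
L = 5.7591 m

5.7591 m


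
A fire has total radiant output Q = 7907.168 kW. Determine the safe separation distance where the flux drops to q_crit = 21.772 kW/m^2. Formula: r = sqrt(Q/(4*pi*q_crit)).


4*pi*q_crit = 273.60
Q/(4*pi*q_crit) = 28.901
r = sqrt(28.901) = 5.3760 m

5.3760 m


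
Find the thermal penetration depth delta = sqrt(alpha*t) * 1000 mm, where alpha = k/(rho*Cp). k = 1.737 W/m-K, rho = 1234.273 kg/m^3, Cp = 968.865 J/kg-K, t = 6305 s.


alpha = 1.737 / (1234.273 * 968.865) = 1.4525e-06 m^2/s
alpha * t = 0.0091582
delta = sqrt(0.0091582) * 1000 = 95.699 mm

95.699 mm


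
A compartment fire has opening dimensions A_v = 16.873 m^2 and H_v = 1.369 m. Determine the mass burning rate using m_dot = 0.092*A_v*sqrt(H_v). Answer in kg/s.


sqrt(H_v) = 1.1700
m_dot = 0.092 * 16.873 * 1.1700 = 1.8163 kg/s

1.8163 kg/s


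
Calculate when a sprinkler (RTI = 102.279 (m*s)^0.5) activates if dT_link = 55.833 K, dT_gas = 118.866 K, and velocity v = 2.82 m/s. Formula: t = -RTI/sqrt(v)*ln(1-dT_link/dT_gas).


dT_link/dT_gas = 0.46971
ln(1 - 0.46971) = -0.63434
t = -102.279 / sqrt(2.82) * -0.63434 = 38.635 s

38.635 s


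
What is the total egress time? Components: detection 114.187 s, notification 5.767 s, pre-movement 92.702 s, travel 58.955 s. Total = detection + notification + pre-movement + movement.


Total = 114.187 + 5.767 + 92.702 + 58.955 = 271.611 s

271.611 s


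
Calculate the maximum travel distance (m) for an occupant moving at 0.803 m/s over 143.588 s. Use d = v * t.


d = 0.803 * 143.588 = 115.30 m

115.30 m


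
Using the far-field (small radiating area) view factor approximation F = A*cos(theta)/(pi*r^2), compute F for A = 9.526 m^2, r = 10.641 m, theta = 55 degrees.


cos(55 deg) = 0.57358
pi*r^2 = 355.73
F = 9.526 * 0.57358 / 355.73 = 0.015360

0.015360


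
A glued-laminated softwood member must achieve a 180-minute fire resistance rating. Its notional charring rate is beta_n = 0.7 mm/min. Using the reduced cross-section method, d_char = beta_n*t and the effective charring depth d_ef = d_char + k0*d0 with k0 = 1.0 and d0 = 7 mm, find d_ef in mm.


d_char = 0.7 * 180 = 126 mm
d_ef = 126 + 1.0*7 = 133 mm

133 mm


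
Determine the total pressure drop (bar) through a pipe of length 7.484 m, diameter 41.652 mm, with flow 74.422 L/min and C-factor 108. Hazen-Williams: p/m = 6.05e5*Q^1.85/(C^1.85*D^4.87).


Q^1.85 = 2901.7
C^1.85 = 5778.8
D^4.87 = 7.7202e+07
p/m = 0.0039350 bar/m
p_total = 0.0039350 * 7.484 = 0.029449 bar

0.029449 bar


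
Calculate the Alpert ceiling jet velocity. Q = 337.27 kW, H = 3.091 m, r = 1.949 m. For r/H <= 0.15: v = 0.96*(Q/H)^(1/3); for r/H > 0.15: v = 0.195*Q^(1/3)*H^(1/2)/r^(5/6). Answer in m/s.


r/H = 1.949 / 3.091 = 0.63054
r/H > 0.15, so v = 0.195*Q^(1/3)*H^(1/2)/r^(5/6)
Q^(1/3) = 6.9608
H^(1/2) = 1.7581
r^(5/6) = 1.7439
v = 0.195 * 6.9608 * 1.7581 / 1.7439 = 1.3685 m/s

1.3685 m/s


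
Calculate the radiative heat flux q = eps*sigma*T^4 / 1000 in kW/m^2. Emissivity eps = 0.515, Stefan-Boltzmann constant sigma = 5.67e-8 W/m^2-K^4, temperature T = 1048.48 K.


T^4 = 1.2085e+12
q = 0.515 * 5.67e-8 * 1.2085e+12 / 1000 = 35.288 kW/m^2

35.288 kW/m^2


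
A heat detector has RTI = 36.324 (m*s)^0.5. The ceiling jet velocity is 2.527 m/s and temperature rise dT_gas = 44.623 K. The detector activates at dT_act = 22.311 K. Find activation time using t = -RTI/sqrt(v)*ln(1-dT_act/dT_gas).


dT_act/dT_gas = 0.49999
ln(1 - 0.49999) = -0.69312
t = -36.324 / sqrt(2.527) * -0.69312 = 15.838 s

15.838 s


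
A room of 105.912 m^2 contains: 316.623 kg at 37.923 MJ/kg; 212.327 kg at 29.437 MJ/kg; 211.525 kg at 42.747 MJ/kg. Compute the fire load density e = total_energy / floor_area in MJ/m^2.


Total energy = 316.623*37.923 + 212.327*29.437 + 211.525*42.747
= 12007.29 + 6250.270 + 9042.059
= 27299.62 MJ
e = 27299.62 / 105.912 = 257.76 MJ/m^2

257.76 MJ/m^2


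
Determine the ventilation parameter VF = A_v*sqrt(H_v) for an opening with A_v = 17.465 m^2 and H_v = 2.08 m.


sqrt(H_v) = 1.4422
VF = 17.465 * 1.4422 = 25.188 m^(5/2)

25.188 m^(5/2)


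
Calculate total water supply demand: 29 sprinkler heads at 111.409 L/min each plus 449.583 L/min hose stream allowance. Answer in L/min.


Sprinkler demand = 29 * 111.409 = 3230.861 L/min
Total = 3230.861 + 449.583 = 3680.444 L/min

3680.444 L/min


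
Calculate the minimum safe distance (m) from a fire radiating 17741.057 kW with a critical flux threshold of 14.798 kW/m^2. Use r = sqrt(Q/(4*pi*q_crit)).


4*pi*q_crit = 185.96
Q/(4*pi*q_crit) = 95.404
r = sqrt(95.404) = 9.7675 m

9.7675 m


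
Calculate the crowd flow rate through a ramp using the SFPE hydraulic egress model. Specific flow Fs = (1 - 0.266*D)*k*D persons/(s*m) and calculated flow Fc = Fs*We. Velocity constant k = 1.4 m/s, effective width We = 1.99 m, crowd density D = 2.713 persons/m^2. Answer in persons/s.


1 - 0.266*D = 1 - 0.266*2.713 = 0.27834
Fs = 0.27834 * 1.4 * 2.713 = 1.0572 persons/(s*m)
Fc = 1.0572 * 1.99 = 2.1038 persons/s

2.1038 persons/s


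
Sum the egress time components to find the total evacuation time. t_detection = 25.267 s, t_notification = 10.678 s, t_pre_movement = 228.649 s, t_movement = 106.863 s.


Total = 25.267 + 10.678 + 228.649 + 106.863 = 371.457 s

371.457 s


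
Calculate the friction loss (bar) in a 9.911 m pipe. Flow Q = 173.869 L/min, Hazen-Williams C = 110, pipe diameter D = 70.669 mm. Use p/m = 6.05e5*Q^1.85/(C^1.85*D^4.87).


Q^1.85 = 13945
C^1.85 = 5978.3
D^4.87 = 1.0133e+09
p/m = 0.0013927 bar/m
p_total = 0.0013927 * 9.911 = 0.013803 bar

0.013803 bar


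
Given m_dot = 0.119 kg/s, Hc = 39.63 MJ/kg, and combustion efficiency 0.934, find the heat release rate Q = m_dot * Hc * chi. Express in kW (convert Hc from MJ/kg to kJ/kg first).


Hc = 39.63 MJ/kg = 39.63 * 1000 kJ/kg = 39630 kJ/kg
Q = 0.119 kg/s * 39630 kJ/kg * 0.934 = 4404.7 kW

4404.7 kW


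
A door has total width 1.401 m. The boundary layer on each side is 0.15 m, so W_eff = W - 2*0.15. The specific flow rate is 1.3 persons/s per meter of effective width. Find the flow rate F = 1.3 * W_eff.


W_eff = 1.401 - 0.30 = 1.101 m
F = 1.3 * 1.101 = 1.4313 persons/s

1.4313 persons/s
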